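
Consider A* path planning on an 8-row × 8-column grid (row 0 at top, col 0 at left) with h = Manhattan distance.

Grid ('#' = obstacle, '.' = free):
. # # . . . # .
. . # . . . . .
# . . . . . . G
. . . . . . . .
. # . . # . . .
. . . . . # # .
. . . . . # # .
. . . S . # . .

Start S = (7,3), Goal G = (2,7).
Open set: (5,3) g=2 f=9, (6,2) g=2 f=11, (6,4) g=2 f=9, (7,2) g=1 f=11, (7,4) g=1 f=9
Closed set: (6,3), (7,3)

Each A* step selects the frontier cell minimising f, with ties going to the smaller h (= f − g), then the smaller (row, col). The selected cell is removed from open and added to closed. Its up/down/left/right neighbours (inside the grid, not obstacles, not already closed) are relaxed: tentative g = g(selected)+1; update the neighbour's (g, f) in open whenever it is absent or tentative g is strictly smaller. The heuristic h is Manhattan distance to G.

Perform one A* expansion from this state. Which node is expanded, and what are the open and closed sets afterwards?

expanded=(5,3); open=[(4,3) g=3 f=9, (5,2) g=3 f=11, (5,4) g=3 f=9, (6,2) g=2 f=11, (6,4) g=2 f=9, (7,2) g=1 f=11, (7,4) g=1 f=9]; closed=[(5,3), (6,3), (7,3)]

step 1: expand (5,3) (f=9, h=7) → closed; open now [(4,3) g=3 f=9, (5,2) g=3 f=11, (5,4) g=3 f=9, (6,2) g=2 f=11, (6,4) g=2 f=9, (7,2) g=1 f=11, (7,4) g=1 f=9]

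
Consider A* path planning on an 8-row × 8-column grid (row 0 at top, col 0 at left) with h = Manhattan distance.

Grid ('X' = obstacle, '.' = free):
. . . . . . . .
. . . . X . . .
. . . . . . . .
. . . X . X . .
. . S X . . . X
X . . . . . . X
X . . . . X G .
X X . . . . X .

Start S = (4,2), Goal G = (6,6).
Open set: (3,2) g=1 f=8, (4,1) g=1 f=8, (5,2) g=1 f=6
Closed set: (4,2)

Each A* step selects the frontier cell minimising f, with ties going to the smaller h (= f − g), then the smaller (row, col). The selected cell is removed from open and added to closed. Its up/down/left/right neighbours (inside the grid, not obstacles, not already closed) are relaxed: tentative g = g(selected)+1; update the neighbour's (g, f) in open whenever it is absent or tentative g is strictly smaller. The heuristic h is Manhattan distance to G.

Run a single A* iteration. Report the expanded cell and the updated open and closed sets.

expanded=(5,2); open=[(3,2) g=1 f=8, (4,1) g=1 f=8, (5,1) g=2 f=8, (5,3) g=2 f=6, (6,2) g=2 f=6]; closed=[(4,2), (5,2)]

step 1: expand (5,2) (f=6, h=5) → closed; open now [(3,2) g=1 f=8, (4,1) g=1 f=8, (5,1) g=2 f=8, (5,3) g=2 f=6, (6,2) g=2 f=6]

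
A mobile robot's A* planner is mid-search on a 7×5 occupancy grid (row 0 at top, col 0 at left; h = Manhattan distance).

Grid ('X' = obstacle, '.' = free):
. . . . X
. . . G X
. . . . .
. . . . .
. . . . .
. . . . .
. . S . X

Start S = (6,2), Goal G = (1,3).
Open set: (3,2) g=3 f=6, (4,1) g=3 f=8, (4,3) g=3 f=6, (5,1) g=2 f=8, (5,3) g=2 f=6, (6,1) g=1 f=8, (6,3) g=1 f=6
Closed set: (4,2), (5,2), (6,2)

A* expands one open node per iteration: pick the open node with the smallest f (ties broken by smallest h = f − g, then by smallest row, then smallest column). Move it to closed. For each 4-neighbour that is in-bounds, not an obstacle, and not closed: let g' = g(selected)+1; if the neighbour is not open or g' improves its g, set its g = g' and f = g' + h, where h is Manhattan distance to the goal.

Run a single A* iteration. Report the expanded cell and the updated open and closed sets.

step 1: expand (3,2) (f=6, h=3) → closed; open now [(2,2) g=4 f=6, (3,1) g=4 f=8, (3,3) g=4 f=6, (4,1) g=3 f=8, (4,3) g=3 f=6, (5,1) g=2 f=8, (5,3) g=2 f=6, (6,1) g=1 f=8, (6,3) g=1 f=6]

expanded=(3,2); open=[(2,2) g=4 f=6, (3,1) g=4 f=8, (3,3) g=4 f=6, (4,1) g=3 f=8, (4,3) g=3 f=6, (5,1) g=2 f=8, (5,3) g=2 f=6, (6,1) g=1 f=8, (6,3) g=1 f=6]; closed=[(3,2), (4,2), (5,2), (6,2)]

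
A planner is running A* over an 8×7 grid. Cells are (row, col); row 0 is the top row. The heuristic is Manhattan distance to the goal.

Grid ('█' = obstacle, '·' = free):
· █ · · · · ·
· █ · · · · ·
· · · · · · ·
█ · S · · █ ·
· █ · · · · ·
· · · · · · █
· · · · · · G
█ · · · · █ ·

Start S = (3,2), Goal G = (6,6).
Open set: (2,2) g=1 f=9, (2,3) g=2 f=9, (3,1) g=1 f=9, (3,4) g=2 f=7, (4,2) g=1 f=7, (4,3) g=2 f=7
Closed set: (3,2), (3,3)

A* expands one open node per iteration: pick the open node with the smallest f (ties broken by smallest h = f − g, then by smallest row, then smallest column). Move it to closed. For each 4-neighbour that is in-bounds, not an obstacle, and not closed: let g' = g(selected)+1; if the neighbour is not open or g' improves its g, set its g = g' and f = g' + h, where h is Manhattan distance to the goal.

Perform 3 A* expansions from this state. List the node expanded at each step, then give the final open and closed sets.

order=[(3,4) → (4,4) → (4,5)]; open=[(2,2) g=1 f=9, (2,3) g=2 f=9, (2,4) g=3 f=9, (3,1) g=1 f=9, (4,2) g=1 f=7, (4,3) g=2 f=7, (4,6) g=5 f=7, (5,4) g=4 f=7, (5,5) g=5 f=7]; closed=[(3,2), (3,3), (3,4), (4,4), (4,5)]

step 1: expand (3,4) (f=7, h=5) → closed; open now [(2,2) g=1 f=9, (2,3) g=2 f=9, (2,4) g=3 f=9, (3,1) g=1 f=9, (4,2) g=1 f=7, (4,3) g=2 f=7, (4,4) g=3 f=7]
step 2: expand (4,4) (f=7, h=4) → closed; open now [(2,2) g=1 f=9, (2,3) g=2 f=9, (2,4) g=3 f=9, (3,1) g=1 f=9, (4,2) g=1 f=7, (4,3) g=2 f=7, (4,5) g=4 f=7, (5,4) g=4 f=7]
step 3: expand (4,5) (f=7, h=3) → closed; open now [(2,2) g=1 f=9, (2,3) g=2 f=9, (2,4) g=3 f=9, (3,1) g=1 f=9, (4,2) g=1 f=7, (4,3) g=2 f=7, (4,6) g=5 f=7, (5,4) g=4 f=7, (5,5) g=5 f=7]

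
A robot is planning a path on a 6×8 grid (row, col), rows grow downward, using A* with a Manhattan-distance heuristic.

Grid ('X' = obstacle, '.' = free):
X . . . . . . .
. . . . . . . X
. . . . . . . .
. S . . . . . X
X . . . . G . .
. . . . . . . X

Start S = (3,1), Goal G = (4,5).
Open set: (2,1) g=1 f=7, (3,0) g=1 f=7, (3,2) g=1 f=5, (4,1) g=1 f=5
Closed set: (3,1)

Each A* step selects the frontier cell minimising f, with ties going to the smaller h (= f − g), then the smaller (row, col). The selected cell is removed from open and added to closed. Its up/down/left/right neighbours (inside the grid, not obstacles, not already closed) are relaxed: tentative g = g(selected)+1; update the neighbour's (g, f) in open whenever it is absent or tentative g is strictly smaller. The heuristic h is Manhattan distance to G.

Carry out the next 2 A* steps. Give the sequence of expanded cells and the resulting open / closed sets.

order=[(3,2) → (3,3)]; open=[(2,1) g=1 f=7, (2,2) g=2 f=7, (2,3) g=3 f=7, (3,0) g=1 f=7, (3,4) g=3 f=5, (4,1) g=1 f=5, (4,2) g=2 f=5, (4,3) g=3 f=5]; closed=[(3,1), (3,2), (3,3)]

step 1: expand (3,2) (f=5, h=4) → closed; open now [(2,1) g=1 f=7, (2,2) g=2 f=7, (3,0) g=1 f=7, (3,3) g=2 f=5, (4,1) g=1 f=5, (4,2) g=2 f=5]
step 2: expand (3,3) (f=5, h=3) → closed; open now [(2,1) g=1 f=7, (2,2) g=2 f=7, (2,3) g=3 f=7, (3,0) g=1 f=7, (3,4) g=3 f=5, (4,1) g=1 f=5, (4,2) g=2 f=5, (4,3) g=3 f=5]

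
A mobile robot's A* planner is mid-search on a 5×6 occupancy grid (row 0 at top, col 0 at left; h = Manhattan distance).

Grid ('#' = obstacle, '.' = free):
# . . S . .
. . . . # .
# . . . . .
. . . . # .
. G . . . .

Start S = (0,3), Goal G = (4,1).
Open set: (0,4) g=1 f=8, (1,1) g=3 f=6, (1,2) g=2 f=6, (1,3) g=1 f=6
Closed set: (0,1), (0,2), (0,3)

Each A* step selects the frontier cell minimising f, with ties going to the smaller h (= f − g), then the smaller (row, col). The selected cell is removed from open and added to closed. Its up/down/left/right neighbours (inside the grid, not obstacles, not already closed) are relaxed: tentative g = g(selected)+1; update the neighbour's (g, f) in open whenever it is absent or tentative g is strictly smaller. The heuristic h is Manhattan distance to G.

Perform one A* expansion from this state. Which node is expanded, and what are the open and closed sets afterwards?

step 1: expand (1,1) (f=6, h=3) → closed; open now [(0,4) g=1 f=8, (1,0) g=4 f=8, (1,2) g=2 f=6, (1,3) g=1 f=6, (2,1) g=4 f=6]

expanded=(1,1); open=[(0,4) g=1 f=8, (1,0) g=4 f=8, (1,2) g=2 f=6, (1,3) g=1 f=6, (2,1) g=4 f=6]; closed=[(0,1), (0,2), (0,3), (1,1)]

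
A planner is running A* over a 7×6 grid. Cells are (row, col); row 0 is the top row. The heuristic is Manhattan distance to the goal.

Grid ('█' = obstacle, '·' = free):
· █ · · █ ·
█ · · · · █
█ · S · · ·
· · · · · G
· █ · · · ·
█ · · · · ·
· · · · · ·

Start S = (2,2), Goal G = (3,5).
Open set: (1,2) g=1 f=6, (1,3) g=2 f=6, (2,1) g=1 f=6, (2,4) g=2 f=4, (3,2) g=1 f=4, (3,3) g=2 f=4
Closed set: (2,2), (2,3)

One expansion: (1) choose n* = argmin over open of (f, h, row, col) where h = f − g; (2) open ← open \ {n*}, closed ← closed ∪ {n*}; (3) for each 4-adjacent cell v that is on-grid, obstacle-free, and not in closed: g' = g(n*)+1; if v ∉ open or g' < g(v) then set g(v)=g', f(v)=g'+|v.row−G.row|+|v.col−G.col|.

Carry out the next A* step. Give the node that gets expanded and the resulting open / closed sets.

expanded=(2,4); open=[(1,2) g=1 f=6, (1,3) g=2 f=6, (1,4) g=3 f=6, (2,1) g=1 f=6, (2,5) g=3 f=4, (3,2) g=1 f=4, (3,3) g=2 f=4, (3,4) g=3 f=4]; closed=[(2,2), (2,3), (2,4)]

step 1: expand (2,4) (f=4, h=2) → closed; open now [(1,2) g=1 f=6, (1,3) g=2 f=6, (1,4) g=3 f=6, (2,1) g=1 f=6, (2,5) g=3 f=4, (3,2) g=1 f=4, (3,3) g=2 f=4, (3,4) g=3 f=4]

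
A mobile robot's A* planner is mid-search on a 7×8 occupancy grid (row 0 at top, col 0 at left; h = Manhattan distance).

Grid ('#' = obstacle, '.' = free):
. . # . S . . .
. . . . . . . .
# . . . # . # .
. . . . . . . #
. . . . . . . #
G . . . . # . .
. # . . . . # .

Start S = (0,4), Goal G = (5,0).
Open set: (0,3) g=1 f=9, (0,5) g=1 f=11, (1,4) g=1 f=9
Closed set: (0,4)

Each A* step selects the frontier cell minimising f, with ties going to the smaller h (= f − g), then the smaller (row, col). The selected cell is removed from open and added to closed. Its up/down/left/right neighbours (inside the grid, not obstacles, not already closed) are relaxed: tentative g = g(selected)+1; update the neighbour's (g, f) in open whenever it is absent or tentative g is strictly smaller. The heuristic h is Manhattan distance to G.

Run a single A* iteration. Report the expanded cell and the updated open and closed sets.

step 1: expand (0,3) (f=9, h=8) → closed; open now [(0,5) g=1 f=11, (1,3) g=2 f=9, (1,4) g=1 f=9]

expanded=(0,3); open=[(0,5) g=1 f=11, (1,3) g=2 f=9, (1,4) g=1 f=9]; closed=[(0,3), (0,4)]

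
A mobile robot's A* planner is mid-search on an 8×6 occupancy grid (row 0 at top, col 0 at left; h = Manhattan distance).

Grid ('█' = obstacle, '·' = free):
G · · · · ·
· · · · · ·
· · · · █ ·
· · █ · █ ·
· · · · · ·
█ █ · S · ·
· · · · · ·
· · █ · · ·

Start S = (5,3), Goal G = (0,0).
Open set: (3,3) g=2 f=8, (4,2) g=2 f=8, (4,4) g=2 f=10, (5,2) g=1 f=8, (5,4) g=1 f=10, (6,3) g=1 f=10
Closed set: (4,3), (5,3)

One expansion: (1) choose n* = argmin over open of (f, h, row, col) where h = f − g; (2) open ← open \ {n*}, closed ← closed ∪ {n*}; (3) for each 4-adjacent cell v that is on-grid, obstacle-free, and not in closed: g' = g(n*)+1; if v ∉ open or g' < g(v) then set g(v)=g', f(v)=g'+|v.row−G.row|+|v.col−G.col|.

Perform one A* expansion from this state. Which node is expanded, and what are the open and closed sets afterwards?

step 1: expand (3,3) (f=8, h=6) → closed; open now [(2,3) g=3 f=8, (4,2) g=2 f=8, (4,4) g=2 f=10, (5,2) g=1 f=8, (5,4) g=1 f=10, (6,3) g=1 f=10]

expanded=(3,3); open=[(2,3) g=3 f=8, (4,2) g=2 f=8, (4,4) g=2 f=10, (5,2) g=1 f=8, (5,4) g=1 f=10, (6,3) g=1 f=10]; closed=[(3,3), (4,3), (5,3)]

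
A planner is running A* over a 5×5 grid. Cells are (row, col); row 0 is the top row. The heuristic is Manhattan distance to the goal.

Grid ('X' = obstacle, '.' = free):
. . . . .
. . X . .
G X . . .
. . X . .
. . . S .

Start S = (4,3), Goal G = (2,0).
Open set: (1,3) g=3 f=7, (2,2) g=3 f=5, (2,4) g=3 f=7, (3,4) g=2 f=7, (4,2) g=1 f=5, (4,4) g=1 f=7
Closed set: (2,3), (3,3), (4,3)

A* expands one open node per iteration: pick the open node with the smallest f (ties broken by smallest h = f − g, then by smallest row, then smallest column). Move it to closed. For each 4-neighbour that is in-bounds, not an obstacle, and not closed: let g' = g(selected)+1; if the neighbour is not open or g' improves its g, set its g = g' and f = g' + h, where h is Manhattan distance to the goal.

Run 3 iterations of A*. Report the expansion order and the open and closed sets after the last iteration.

step 1: expand (2,2) (f=5, h=2) → closed; open now [(1,3) g=3 f=7, (2,4) g=3 f=7, (3,4) g=2 f=7, (4,2) g=1 f=5, (4,4) g=1 f=7]
step 2: expand (4,2) (f=5, h=4) → closed; open now [(1,3) g=3 f=7, (2,4) g=3 f=7, (3,4) g=2 f=7, (4,1) g=2 f=5, (4,4) g=1 f=7]
step 3: expand (4,1) (f=5, h=3) → closed; open now [(1,3) g=3 f=7, (2,4) g=3 f=7, (3,1) g=3 f=5, (3,4) g=2 f=7, (4,0) g=3 f=5, (4,4) g=1 f=7]

order=[(2,2) → (4,2) → (4,1)]; open=[(1,3) g=3 f=7, (2,4) g=3 f=7, (3,1) g=3 f=5, (3,4) g=2 f=7, (4,0) g=3 f=5, (4,4) g=1 f=7]; closed=[(2,2), (2,3), (3,3), (4,1), (4,2), (4,3)]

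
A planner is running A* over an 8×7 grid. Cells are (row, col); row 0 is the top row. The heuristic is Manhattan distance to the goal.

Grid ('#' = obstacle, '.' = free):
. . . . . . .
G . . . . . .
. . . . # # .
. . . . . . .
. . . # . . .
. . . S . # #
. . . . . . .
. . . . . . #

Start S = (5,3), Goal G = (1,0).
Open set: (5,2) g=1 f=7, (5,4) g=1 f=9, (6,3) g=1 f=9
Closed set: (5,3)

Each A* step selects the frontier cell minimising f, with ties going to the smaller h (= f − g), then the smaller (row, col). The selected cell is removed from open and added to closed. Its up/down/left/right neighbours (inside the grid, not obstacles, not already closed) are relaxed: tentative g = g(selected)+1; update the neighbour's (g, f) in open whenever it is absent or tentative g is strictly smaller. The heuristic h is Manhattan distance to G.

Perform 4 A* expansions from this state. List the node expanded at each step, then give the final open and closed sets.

step 1: expand (5,2) (f=7, h=6) → closed; open now [(4,2) g=2 f=7, (5,1) g=2 f=7, (5,4) g=1 f=9, (6,2) g=2 f=9, (6,3) g=1 f=9]
step 2: expand (4,2) (f=7, h=5) → closed; open now [(3,2) g=3 f=7, (4,1) g=3 f=7, (5,1) g=2 f=7, (5,4) g=1 f=9, (6,2) g=2 f=9, (6,3) g=1 f=9]
step 3: expand (3,2) (f=7, h=4) → closed; open now [(2,2) g=4 f=7, (3,1) g=4 f=7, (3,3) g=4 f=9, (4,1) g=3 f=7, (5,1) g=2 f=7, (5,4) g=1 f=9, (6,2) g=2 f=9, (6,3) g=1 f=9]
step 4: expand (2,2) (f=7, h=3) → closed; open now [(1,2) g=5 f=7, (2,1) g=5 f=7, (2,3) g=5 f=9, (3,1) g=4 f=7, (3,3) g=4 f=9, (4,1) g=3 f=7, (5,1) g=2 f=7, (5,4) g=1 f=9, (6,2) g=2 f=9, (6,3) g=1 f=9]

order=[(5,2) → (4,2) → (3,2) → (2,2)]; open=[(1,2) g=5 f=7, (2,1) g=5 f=7, (2,3) g=5 f=9, (3,1) g=4 f=7, (3,3) g=4 f=9, (4,1) g=3 f=7, (5,1) g=2 f=7, (5,4) g=1 f=9, (6,2) g=2 f=9, (6,3) g=1 f=9]; closed=[(2,2), (3,2), (4,2), (5,2), (5,3)]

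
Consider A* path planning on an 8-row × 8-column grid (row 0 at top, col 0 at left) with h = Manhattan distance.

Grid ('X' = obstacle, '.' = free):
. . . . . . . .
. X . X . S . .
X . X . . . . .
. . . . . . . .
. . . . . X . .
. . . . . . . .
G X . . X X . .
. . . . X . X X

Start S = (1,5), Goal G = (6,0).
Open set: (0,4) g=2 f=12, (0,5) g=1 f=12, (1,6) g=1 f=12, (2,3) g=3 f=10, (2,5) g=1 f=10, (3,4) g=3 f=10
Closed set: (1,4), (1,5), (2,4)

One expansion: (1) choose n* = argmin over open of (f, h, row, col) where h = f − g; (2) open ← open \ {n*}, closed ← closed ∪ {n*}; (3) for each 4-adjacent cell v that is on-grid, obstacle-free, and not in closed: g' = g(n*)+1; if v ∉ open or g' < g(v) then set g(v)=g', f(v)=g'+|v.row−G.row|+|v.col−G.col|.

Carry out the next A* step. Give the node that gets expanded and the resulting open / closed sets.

step 1: expand (2,3) (f=10, h=7) → closed; open now [(0,4) g=2 f=12, (0,5) g=1 f=12, (1,6) g=1 f=12, (2,5) g=1 f=10, (3,3) g=4 f=10, (3,4) g=3 f=10]

expanded=(2,3); open=[(0,4) g=2 f=12, (0,5) g=1 f=12, (1,6) g=1 f=12, (2,5) g=1 f=10, (3,3) g=4 f=10, (3,4) g=3 f=10]; closed=[(1,4), (1,5), (2,3), (2,4)]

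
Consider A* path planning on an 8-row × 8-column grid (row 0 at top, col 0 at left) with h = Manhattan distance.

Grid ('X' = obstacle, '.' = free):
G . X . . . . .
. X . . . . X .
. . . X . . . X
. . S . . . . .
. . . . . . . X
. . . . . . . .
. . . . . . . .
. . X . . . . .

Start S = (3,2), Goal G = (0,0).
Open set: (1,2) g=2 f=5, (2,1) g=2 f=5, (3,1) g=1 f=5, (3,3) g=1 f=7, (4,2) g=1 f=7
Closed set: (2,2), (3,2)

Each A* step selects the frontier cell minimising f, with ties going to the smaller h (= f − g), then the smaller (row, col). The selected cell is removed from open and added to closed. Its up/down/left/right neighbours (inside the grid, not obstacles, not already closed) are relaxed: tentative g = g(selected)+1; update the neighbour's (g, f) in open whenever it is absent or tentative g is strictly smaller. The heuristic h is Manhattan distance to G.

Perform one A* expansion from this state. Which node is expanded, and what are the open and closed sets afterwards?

expanded=(1,2); open=[(1,3) g=3 f=7, (2,1) g=2 f=5, (3,1) g=1 f=5, (3,3) g=1 f=7, (4,2) g=1 f=7]; closed=[(1,2), (2,2), (3,2)]

step 1: expand (1,2) (f=5, h=3) → closed; open now [(1,3) g=3 f=7, (2,1) g=2 f=5, (3,1) g=1 f=5, (3,3) g=1 f=7, (4,2) g=1 f=7]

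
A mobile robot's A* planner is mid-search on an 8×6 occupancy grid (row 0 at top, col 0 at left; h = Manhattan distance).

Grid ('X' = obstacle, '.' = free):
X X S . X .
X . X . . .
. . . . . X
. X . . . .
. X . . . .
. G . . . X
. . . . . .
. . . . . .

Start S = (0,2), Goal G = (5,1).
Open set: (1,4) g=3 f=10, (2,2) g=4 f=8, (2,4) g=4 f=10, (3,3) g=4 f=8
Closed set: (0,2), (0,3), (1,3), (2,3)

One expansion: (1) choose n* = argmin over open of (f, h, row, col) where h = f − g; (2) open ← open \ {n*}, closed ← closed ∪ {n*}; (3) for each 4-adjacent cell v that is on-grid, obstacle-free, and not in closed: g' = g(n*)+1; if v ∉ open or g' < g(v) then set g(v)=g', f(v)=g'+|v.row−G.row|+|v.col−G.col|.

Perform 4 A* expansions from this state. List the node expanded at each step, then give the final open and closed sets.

step 1: expand (2,2) (f=8, h=4) → closed; open now [(1,4) g=3 f=10, (2,1) g=5 f=8, (2,4) g=4 f=10, (3,2) g=5 f=8, (3,3) g=4 f=8]
step 2: expand (2,1) (f=8, h=3) → closed; open now [(1,1) g=6 f=10, (1,4) g=3 f=10, (2,0) g=6 f=10, (2,4) g=4 f=10, (3,2) g=5 f=8, (3,3) g=4 f=8]
step 3: expand (3,2) (f=8, h=3) → closed; open now [(1,1) g=6 f=10, (1,4) g=3 f=10, (2,0) g=6 f=10, (2,4) g=4 f=10, (3,3) g=4 f=8, (4,2) g=6 f=8]
step 4: expand (4,2) (f=8, h=2) → closed; open now [(1,1) g=6 f=10, (1,4) g=3 f=10, (2,0) g=6 f=10, (2,4) g=4 f=10, (3,3) g=4 f=8, (4,3) g=7 f=10, (5,2) g=7 f=8]

order=[(2,2) → (2,1) → (3,2) → (4,2)]; open=[(1,1) g=6 f=10, (1,4) g=3 f=10, (2,0) g=6 f=10, (2,4) g=4 f=10, (3,3) g=4 f=8, (4,3) g=7 f=10, (5,2) g=7 f=8]; closed=[(0,2), (0,3), (1,3), (2,1), (2,2), (2,3), (3,2), (4,2)]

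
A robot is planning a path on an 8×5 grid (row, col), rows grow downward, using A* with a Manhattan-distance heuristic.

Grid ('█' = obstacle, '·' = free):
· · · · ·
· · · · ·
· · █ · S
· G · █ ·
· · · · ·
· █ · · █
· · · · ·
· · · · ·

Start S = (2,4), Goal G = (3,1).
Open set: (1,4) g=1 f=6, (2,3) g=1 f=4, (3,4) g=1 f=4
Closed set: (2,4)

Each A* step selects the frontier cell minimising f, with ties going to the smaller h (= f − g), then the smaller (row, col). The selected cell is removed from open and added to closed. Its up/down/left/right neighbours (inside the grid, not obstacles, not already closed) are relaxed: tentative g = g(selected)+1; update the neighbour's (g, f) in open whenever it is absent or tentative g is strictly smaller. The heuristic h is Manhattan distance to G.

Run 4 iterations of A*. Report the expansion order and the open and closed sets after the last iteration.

order=[(2,3) → (3,4) → (1,3) → (1,2)]; open=[(0,2) g=4 f=8, (0,3) g=3 f=8, (1,1) g=4 f=6, (1,4) g=1 f=6, (4,4) g=2 f=6]; closed=[(1,2), (1,3), (2,3), (2,4), (3,4)]

step 1: expand (2,3) (f=4, h=3) → closed; open now [(1,3) g=2 f=6, (1,4) g=1 f=6, (3,4) g=1 f=4]
step 2: expand (3,4) (f=4, h=3) → closed; open now [(1,3) g=2 f=6, (1,4) g=1 f=6, (4,4) g=2 f=6]
step 3: expand (1,3) (f=6, h=4) → closed; open now [(0,3) g=3 f=8, (1,2) g=3 f=6, (1,4) g=1 f=6, (4,4) g=2 f=6]
step 4: expand (1,2) (f=6, h=3) → closed; open now [(0,2) g=4 f=8, (0,3) g=3 f=8, (1,1) g=4 f=6, (1,4) g=1 f=6, (4,4) g=2 f=6]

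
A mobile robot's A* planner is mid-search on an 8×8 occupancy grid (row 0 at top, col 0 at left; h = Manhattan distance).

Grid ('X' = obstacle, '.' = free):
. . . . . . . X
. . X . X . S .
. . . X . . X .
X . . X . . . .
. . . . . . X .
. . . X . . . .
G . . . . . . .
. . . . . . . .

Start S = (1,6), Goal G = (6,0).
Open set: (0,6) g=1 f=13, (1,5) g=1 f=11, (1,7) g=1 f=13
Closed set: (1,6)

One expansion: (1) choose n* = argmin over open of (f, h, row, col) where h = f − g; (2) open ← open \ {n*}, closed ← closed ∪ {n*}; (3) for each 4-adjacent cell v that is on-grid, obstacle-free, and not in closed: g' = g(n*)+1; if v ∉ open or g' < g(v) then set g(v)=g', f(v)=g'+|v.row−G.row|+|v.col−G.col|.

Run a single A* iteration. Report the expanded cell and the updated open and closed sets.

expanded=(1,5); open=[(0,5) g=2 f=13, (0,6) g=1 f=13, (1,7) g=1 f=13, (2,5) g=2 f=11]; closed=[(1,5), (1,6)]

step 1: expand (1,5) (f=11, h=10) → closed; open now [(0,5) g=2 f=13, (0,6) g=1 f=13, (1,7) g=1 f=13, (2,5) g=2 f=11]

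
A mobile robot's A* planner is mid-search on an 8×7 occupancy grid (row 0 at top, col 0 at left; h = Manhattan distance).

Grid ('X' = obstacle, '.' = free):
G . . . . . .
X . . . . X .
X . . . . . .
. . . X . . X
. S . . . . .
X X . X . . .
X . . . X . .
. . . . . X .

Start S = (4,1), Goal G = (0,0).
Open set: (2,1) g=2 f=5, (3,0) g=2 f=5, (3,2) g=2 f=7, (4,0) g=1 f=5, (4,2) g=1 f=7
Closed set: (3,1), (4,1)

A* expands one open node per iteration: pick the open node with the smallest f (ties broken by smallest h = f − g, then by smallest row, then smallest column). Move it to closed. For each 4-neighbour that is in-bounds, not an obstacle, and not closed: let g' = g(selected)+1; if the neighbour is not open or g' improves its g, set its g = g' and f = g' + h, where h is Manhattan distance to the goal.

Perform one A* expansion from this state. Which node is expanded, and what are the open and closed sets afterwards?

step 1: expand (2,1) (f=5, h=3) → closed; open now [(1,1) g=3 f=5, (2,2) g=3 f=7, (3,0) g=2 f=5, (3,2) g=2 f=7, (4,0) g=1 f=5, (4,2) g=1 f=7]

expanded=(2,1); open=[(1,1) g=3 f=5, (2,2) g=3 f=7, (3,0) g=2 f=5, (3,2) g=2 f=7, (4,0) g=1 f=5, (4,2) g=1 f=7]; closed=[(2,1), (3,1), (4,1)]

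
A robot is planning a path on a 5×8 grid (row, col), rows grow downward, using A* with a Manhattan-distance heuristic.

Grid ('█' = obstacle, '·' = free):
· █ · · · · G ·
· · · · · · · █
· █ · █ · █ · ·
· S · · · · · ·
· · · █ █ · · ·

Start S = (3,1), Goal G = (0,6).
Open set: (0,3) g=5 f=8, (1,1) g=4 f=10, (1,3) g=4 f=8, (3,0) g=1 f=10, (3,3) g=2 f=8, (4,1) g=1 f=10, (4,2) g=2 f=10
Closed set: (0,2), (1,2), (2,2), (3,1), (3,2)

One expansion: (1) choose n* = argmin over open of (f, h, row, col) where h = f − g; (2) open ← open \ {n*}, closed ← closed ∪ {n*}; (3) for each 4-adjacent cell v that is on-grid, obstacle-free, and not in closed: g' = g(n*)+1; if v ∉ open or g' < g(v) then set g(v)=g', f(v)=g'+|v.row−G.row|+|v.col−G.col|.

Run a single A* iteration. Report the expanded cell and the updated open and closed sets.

step 1: expand (0,3) (f=8, h=3) → closed; open now [(0,4) g=6 f=8, (1,1) g=4 f=10, (1,3) g=4 f=8, (3,0) g=1 f=10, (3,3) g=2 f=8, (4,1) g=1 f=10, (4,2) g=2 f=10]

expanded=(0,3); open=[(0,4) g=6 f=8, (1,1) g=4 f=10, (1,3) g=4 f=8, (3,0) g=1 f=10, (3,3) g=2 f=8, (4,1) g=1 f=10, (4,2) g=2 f=10]; closed=[(0,2), (0,3), (1,2), (2,2), (3,1), (3,2)]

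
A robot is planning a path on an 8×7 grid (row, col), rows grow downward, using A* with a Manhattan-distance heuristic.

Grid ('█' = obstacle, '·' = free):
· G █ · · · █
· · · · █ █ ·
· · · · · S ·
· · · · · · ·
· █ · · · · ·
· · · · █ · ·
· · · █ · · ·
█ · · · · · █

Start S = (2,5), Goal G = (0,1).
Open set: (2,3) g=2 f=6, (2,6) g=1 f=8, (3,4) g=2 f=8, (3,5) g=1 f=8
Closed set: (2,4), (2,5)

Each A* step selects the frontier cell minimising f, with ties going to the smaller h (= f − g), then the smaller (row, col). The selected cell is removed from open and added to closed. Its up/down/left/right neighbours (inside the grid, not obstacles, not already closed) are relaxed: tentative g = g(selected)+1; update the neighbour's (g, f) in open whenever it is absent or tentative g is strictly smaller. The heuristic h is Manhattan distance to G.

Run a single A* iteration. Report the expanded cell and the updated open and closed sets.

step 1: expand (2,3) (f=6, h=4) → closed; open now [(1,3) g=3 f=6, (2,2) g=3 f=6, (2,6) g=1 f=8, (3,3) g=3 f=8, (3,4) g=2 f=8, (3,5) g=1 f=8]

expanded=(2,3); open=[(1,3) g=3 f=6, (2,2) g=3 f=6, (2,6) g=1 f=8, (3,3) g=3 f=8, (3,4) g=2 f=8, (3,5) g=1 f=8]; closed=[(2,3), (2,4), (2,5)]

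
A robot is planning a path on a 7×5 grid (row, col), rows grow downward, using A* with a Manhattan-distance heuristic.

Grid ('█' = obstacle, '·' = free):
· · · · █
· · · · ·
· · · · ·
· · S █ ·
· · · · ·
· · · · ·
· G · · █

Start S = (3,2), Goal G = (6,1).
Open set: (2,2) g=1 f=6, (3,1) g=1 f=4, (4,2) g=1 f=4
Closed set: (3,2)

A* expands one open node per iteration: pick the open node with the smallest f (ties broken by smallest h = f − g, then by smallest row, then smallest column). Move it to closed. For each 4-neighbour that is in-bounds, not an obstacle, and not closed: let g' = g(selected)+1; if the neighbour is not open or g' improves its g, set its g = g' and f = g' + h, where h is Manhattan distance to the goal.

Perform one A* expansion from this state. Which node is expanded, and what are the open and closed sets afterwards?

step 1: expand (3,1) (f=4, h=3) → closed; open now [(2,1) g=2 f=6, (2,2) g=1 f=6, (3,0) g=2 f=6, (4,1) g=2 f=4, (4,2) g=1 f=4]

expanded=(3,1); open=[(2,1) g=2 f=6, (2,2) g=1 f=6, (3,0) g=2 f=6, (4,1) g=2 f=4, (4,2) g=1 f=4]; closed=[(3,1), (3,2)]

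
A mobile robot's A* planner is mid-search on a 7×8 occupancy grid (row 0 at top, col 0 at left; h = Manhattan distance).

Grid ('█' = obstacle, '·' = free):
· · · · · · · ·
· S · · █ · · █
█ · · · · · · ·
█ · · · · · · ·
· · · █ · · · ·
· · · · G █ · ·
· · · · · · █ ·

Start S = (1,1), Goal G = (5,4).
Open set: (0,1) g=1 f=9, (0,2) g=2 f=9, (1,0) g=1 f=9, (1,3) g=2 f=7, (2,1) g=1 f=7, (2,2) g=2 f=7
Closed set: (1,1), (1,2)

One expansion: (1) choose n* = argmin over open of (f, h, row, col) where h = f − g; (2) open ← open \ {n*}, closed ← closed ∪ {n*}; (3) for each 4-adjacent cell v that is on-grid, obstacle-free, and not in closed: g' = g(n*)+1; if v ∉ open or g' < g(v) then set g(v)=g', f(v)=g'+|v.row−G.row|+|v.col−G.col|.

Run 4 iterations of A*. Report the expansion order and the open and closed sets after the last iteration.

order=[(1,3) → (2,3) → (2,4) → (3,4)]; open=[(0,1) g=1 f=9, (0,2) g=2 f=9, (0,3) g=3 f=9, (1,0) g=1 f=9, (2,1) g=1 f=7, (2,2) g=2 f=7, (2,5) g=5 f=9, (3,3) g=4 f=7, (3,5) g=6 f=9, (4,4) g=6 f=7]; closed=[(1,1), (1,2), (1,3), (2,3), (2,4), (3,4)]

step 1: expand (1,3) (f=7, h=5) → closed; open now [(0,1) g=1 f=9, (0,2) g=2 f=9, (0,3) g=3 f=9, (1,0) g=1 f=9, (2,1) g=1 f=7, (2,2) g=2 f=7, (2,3) g=3 f=7]
step 2: expand (2,3) (f=7, h=4) → closed; open now [(0,1) g=1 f=9, (0,2) g=2 f=9, (0,3) g=3 f=9, (1,0) g=1 f=9, (2,1) g=1 f=7, (2,2) g=2 f=7, (2,4) g=4 f=7, (3,3) g=4 f=7]
step 3: expand (2,4) (f=7, h=3) → closed; open now [(0,1) g=1 f=9, (0,2) g=2 f=9, (0,3) g=3 f=9, (1,0) g=1 f=9, (2,1) g=1 f=7, (2,2) g=2 f=7, (2,5) g=5 f=9, (3,3) g=4 f=7, (3,4) g=5 f=7]
step 4: expand (3,4) (f=7, h=2) → closed; open now [(0,1) g=1 f=9, (0,2) g=2 f=9, (0,3) g=3 f=9, (1,0) g=1 f=9, (2,1) g=1 f=7, (2,2) g=2 f=7, (2,5) g=5 f=9, (3,3) g=4 f=7, (3,5) g=6 f=9, (4,4) g=6 f=7]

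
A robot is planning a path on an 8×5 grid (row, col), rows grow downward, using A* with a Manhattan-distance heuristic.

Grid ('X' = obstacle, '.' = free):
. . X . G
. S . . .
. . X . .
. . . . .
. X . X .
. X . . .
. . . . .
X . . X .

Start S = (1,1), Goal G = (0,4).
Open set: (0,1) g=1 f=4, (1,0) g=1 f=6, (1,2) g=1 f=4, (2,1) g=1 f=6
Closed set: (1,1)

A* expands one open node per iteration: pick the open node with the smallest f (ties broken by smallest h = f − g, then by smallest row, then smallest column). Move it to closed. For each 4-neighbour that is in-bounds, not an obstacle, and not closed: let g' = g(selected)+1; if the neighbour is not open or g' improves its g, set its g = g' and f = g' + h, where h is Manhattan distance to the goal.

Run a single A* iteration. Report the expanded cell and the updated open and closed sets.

expanded=(0,1); open=[(0,0) g=2 f=6, (1,0) g=1 f=6, (1,2) g=1 f=4, (2,1) g=1 f=6]; closed=[(0,1), (1,1)]

step 1: expand (0,1) (f=4, h=3) → closed; open now [(0,0) g=2 f=6, (1,0) g=1 f=6, (1,2) g=1 f=4, (2,1) g=1 f=6]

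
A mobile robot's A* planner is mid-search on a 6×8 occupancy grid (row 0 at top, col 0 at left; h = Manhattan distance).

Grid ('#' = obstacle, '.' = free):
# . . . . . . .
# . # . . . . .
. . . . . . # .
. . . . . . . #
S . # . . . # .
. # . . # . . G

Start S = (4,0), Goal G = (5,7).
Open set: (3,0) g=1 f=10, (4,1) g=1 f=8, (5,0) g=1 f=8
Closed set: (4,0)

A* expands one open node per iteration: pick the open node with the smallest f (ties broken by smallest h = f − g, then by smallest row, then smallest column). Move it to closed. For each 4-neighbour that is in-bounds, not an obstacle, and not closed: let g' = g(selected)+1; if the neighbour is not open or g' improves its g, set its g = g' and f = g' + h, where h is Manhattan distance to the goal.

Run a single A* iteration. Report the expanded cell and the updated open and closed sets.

expanded=(4,1); open=[(3,0) g=1 f=10, (3,1) g=2 f=10, (5,0) g=1 f=8]; closed=[(4,0), (4,1)]

step 1: expand (4,1) (f=8, h=7) → closed; open now [(3,0) g=1 f=10, (3,1) g=2 f=10, (5,0) g=1 f=8]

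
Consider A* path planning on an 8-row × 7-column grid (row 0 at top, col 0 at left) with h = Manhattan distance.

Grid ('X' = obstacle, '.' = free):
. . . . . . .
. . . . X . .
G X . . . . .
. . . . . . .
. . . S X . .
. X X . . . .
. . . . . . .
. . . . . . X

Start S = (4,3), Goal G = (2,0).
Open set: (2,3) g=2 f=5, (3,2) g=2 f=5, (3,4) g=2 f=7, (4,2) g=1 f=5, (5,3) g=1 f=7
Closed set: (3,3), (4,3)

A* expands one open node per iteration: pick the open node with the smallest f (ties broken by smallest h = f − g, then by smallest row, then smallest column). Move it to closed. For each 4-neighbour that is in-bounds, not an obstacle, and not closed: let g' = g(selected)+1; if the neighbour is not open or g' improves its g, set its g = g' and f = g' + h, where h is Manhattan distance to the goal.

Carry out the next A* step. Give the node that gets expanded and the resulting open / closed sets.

step 1: expand (2,3) (f=5, h=3) → closed; open now [(1,3) g=3 f=7, (2,2) g=3 f=5, (2,4) g=3 f=7, (3,2) g=2 f=5, (3,4) g=2 f=7, (4,2) g=1 f=5, (5,3) g=1 f=7]

expanded=(2,3); open=[(1,3) g=3 f=7, (2,2) g=3 f=5, (2,4) g=3 f=7, (3,2) g=2 f=5, (3,4) g=2 f=7, (4,2) g=1 f=5, (5,3) g=1 f=7]; closed=[(2,3), (3,3), (4,3)]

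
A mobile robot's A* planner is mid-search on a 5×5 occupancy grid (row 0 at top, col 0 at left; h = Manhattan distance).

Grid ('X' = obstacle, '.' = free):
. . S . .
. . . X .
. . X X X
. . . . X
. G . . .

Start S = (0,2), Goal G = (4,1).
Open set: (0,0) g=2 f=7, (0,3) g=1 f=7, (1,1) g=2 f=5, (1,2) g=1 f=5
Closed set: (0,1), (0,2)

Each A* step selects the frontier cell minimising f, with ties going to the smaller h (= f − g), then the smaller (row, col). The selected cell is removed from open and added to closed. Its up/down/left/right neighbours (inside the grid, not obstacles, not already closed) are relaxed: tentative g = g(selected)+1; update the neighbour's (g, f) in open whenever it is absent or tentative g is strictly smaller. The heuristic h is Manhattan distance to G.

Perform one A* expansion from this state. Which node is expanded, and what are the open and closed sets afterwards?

expanded=(1,1); open=[(0,0) g=2 f=7, (0,3) g=1 f=7, (1,0) g=3 f=7, (1,2) g=1 f=5, (2,1) g=3 f=5]; closed=[(0,1), (0,2), (1,1)]

step 1: expand (1,1) (f=5, h=3) → closed; open now [(0,0) g=2 f=7, (0,3) g=1 f=7, (1,0) g=3 f=7, (1,2) g=1 f=5, (2,1) g=3 f=5]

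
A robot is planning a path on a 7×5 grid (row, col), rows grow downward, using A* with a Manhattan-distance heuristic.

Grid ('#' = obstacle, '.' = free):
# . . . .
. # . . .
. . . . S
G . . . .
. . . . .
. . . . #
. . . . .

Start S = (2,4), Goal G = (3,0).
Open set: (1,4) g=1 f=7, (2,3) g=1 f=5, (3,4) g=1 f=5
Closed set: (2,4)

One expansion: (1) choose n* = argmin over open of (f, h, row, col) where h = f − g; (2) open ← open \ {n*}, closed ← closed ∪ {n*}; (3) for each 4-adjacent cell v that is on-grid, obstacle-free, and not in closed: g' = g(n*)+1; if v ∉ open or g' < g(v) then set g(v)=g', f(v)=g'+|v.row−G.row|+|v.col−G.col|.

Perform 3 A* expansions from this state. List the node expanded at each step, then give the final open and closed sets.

step 1: expand (2,3) (f=5, h=4) → closed; open now [(1,3) g=2 f=7, (1,4) g=1 f=7, (2,2) g=2 f=5, (3,3) g=2 f=5, (3,4) g=1 f=5]
step 2: expand (2,2) (f=5, h=3) → closed; open now [(1,2) g=3 f=7, (1,3) g=2 f=7, (1,4) g=1 f=7, (2,1) g=3 f=5, (3,2) g=3 f=5, (3,3) g=2 f=5, (3,4) g=1 f=5]
step 3: expand (2,1) (f=5, h=2) → closed; open now [(1,2) g=3 f=7, (1,3) g=2 f=7, (1,4) g=1 f=7, (2,0) g=4 f=5, (3,1) g=4 f=5, (3,2) g=3 f=5, (3,3) g=2 f=5, (3,4) g=1 f=5]

order=[(2,3) → (2,2) → (2,1)]; open=[(1,2) g=3 f=7, (1,3) g=2 f=7, (1,4) g=1 f=7, (2,0) g=4 f=5, (3,1) g=4 f=5, (3,2) g=3 f=5, (3,3) g=2 f=5, (3,4) g=1 f=5]; closed=[(2,1), (2,2), (2,3), (2,4)]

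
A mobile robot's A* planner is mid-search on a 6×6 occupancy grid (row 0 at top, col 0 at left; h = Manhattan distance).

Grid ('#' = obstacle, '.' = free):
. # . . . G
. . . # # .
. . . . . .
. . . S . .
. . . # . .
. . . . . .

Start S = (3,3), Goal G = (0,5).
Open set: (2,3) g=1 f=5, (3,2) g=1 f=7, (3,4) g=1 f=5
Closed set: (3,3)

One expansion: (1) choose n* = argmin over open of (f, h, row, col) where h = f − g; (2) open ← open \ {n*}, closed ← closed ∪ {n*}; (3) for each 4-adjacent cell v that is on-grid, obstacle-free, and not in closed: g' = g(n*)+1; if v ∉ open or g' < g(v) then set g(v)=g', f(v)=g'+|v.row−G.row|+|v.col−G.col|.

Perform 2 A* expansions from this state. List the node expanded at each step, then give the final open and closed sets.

order=[(2,3) → (2,4)]; open=[(2,2) g=2 f=7, (2,5) g=3 f=5, (3,2) g=1 f=7, (3,4) g=1 f=5]; closed=[(2,3), (2,4), (3,3)]

step 1: expand (2,3) (f=5, h=4) → closed; open now [(2,2) g=2 f=7, (2,4) g=2 f=5, (3,2) g=1 f=7, (3,4) g=1 f=5]
step 2: expand (2,4) (f=5, h=3) → closed; open now [(2,2) g=2 f=7, (2,5) g=3 f=5, (3,2) g=1 f=7, (3,4) g=1 f=5]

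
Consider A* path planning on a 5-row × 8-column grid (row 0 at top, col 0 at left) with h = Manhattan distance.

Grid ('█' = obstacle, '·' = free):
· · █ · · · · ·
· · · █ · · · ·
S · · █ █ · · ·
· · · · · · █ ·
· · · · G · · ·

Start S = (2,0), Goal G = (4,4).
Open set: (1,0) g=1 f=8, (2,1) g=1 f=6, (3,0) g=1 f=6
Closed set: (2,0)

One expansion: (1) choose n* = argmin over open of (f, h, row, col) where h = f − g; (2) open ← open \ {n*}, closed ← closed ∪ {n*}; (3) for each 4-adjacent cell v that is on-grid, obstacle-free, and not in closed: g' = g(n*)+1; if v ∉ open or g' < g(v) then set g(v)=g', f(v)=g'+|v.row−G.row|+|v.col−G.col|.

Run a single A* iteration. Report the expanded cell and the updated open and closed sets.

step 1: expand (2,1) (f=6, h=5) → closed; open now [(1,0) g=1 f=8, (1,1) g=2 f=8, (2,2) g=2 f=6, (3,0) g=1 f=6, (3,1) g=2 f=6]

expanded=(2,1); open=[(1,0) g=1 f=8, (1,1) g=2 f=8, (2,2) g=2 f=6, (3,0) g=1 f=6, (3,1) g=2 f=6]; closed=[(2,0), (2,1)]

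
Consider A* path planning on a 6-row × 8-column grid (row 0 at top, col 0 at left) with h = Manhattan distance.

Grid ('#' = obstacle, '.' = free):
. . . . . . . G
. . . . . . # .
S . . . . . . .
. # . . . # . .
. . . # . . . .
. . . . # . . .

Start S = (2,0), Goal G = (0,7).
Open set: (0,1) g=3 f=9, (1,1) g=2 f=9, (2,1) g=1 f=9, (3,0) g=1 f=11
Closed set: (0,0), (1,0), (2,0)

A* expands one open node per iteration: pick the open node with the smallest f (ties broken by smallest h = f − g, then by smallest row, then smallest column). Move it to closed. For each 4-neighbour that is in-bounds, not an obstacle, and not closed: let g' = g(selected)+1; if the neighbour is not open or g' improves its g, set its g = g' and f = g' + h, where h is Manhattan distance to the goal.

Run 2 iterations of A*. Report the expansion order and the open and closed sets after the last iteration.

order=[(0,1) → (0,2)]; open=[(0,3) g=5 f=9, (1,1) g=2 f=9, (1,2) g=5 f=11, (2,1) g=1 f=9, (3,0) g=1 f=11]; closed=[(0,0), (0,1), (0,2), (1,0), (2,0)]

step 1: expand (0,1) (f=9, h=6) → closed; open now [(0,2) g=4 f=9, (1,1) g=2 f=9, (2,1) g=1 f=9, (3,0) g=1 f=11]
step 2: expand (0,2) (f=9, h=5) → closed; open now [(0,3) g=5 f=9, (1,1) g=2 f=9, (1,2) g=5 f=11, (2,1) g=1 f=9, (3,0) g=1 f=11]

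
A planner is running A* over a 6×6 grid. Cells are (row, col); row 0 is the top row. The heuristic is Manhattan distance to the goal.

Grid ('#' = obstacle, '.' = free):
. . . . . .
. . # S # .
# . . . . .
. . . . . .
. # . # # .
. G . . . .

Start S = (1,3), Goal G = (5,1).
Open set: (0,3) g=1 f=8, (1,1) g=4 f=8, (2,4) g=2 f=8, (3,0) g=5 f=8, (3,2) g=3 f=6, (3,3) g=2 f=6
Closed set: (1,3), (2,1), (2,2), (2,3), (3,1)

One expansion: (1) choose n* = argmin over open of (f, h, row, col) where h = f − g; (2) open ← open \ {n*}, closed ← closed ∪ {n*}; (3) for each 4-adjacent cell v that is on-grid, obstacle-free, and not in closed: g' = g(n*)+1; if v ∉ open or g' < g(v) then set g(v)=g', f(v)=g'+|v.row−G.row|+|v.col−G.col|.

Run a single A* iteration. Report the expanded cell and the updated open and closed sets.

step 1: expand (3,2) (f=6, h=3) → closed; open now [(0,3) g=1 f=8, (1,1) g=4 f=8, (2,4) g=2 f=8, (3,0) g=5 f=8, (3,3) g=2 f=6, (4,2) g=4 f=6]

expanded=(3,2); open=[(0,3) g=1 f=8, (1,1) g=4 f=8, (2,4) g=2 f=8, (3,0) g=5 f=8, (3,3) g=2 f=6, (4,2) g=4 f=6]; closed=[(1,3), (2,1), (2,2), (2,3), (3,1), (3,2)]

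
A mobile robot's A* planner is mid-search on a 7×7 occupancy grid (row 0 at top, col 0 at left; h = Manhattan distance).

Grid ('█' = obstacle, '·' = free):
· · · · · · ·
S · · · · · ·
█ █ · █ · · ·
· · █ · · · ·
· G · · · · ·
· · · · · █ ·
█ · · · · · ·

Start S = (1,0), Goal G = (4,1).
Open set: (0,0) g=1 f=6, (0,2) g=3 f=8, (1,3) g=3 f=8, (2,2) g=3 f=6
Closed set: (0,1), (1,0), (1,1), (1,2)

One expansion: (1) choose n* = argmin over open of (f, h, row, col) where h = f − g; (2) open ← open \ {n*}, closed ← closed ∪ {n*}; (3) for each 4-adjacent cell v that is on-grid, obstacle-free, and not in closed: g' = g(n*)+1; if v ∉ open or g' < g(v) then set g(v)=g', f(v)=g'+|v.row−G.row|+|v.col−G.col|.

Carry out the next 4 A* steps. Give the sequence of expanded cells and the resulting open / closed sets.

order=[(2,2) → (0,0) → (0,2) → (1,3)]; open=[(0,3) g=4 f=10, (1,4) g=4 f=10]; closed=[(0,0), (0,1), (0,2), (1,0), (1,1), (1,2), (1,3), (2,2)]

step 1: expand (2,2) (f=6, h=3) → closed; open now [(0,0) g=1 f=6, (0,2) g=3 f=8, (1,3) g=3 f=8]
step 2: expand (0,0) (f=6, h=5) → closed; open now [(0,2) g=3 f=8, (1,3) g=3 f=8]
step 3: expand (0,2) (f=8, h=5) → closed; open now [(0,3) g=4 f=10, (1,3) g=3 f=8]
step 4: expand (1,3) (f=8, h=5) → closed; open now [(0,3) g=4 f=10, (1,4) g=4 f=10]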